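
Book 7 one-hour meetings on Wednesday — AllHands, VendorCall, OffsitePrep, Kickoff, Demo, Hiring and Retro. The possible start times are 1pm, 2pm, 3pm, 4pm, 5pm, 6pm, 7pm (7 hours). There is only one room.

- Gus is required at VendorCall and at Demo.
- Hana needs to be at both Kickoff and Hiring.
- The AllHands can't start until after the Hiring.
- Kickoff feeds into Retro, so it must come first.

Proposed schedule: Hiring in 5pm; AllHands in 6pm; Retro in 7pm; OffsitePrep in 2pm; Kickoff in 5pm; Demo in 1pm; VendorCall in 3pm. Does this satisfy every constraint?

The AllHands can't start until after the Hiring — holds.
Gus is required at VendorCall and at Demo — holds.
There is only one room — violated.
Kickoff feeds into Retro, so it must come first — holds.
Hana needs to be at both Kickoff and Hiring — violated.

Invalid. Hana needs to be at both Kickoff and Hiring.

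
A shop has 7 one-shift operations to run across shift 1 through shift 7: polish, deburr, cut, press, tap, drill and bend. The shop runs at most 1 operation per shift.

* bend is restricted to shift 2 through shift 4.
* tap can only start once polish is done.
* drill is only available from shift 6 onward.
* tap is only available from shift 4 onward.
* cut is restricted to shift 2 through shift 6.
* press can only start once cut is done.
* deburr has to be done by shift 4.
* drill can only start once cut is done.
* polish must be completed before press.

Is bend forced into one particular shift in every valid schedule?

No

bend can be shift 2 (e.g. press in shift 7; deburr in shift 1; polish in shift 3; cut in shift 5; bend in shift 2; tap in shift 4; drill in shift 6) or shift 3 (e.g. press -> shift 7, cut -> shift 5, tap -> shift 4, deburr -> shift 1, drill -> shift 6, polish -> shift 2, bend -> shift 3).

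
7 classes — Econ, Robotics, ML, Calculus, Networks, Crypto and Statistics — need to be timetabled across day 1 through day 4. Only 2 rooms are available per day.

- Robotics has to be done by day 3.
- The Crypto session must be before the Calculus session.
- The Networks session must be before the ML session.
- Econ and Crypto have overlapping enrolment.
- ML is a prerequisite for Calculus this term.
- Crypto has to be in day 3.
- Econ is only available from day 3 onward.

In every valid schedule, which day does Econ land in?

day 4

Econ's window is day 3–day 4.
Crypto is fixed at day 3, and Econ can't share a day with Crypto.
So Econ must be day 4.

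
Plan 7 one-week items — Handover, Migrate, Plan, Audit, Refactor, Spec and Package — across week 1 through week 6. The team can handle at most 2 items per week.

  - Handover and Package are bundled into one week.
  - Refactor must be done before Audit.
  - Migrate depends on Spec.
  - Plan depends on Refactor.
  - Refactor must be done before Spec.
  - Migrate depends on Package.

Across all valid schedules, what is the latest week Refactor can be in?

week 4

Downstream work caps Refactor at week 4.
Refactor at week 4 is achievable: Package -> week 1; Plan -> week 5; Refactor -> week 4; Migrate -> week 6; Audit -> week 6; Spec -> week 5; Handover -> week 1.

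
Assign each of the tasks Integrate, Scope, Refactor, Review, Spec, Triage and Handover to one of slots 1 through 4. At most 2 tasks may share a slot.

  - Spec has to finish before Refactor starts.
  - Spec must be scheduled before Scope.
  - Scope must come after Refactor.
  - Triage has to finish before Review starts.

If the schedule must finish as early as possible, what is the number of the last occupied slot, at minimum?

4

The precedence chain requires at least 3 distinct slots.
With at most 2 per slot and 7 tasks, at least 4 slots are needed.
4 works (last occupied slot: 4): for example Spec=1, Integrate=3, Refactor=2, Triage=1, Handover=4, Scope=3, Review=2.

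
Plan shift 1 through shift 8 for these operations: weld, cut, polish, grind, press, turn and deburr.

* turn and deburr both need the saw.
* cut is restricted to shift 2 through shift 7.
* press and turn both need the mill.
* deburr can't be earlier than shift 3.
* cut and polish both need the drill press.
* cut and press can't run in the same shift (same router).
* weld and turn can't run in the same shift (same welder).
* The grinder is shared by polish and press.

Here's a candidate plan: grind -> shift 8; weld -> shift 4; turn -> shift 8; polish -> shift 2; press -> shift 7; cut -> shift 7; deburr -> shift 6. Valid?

press and turn both need the mill — holds.
turn and deburr both need the saw — holds.
cut is restricted to shift 2 through shift 7 — holds.
deburr can't be earlier than shift 3 — holds.
weld and turn can't run in the same shift (same welder) — holds.
cut and press can't run in the same shift (same router) — violated.
The grinder is shared by polish and press — holds.
cut and polish both need the drill press — holds.

No. cut and press can't run in the same shift (same router) is not satisfied.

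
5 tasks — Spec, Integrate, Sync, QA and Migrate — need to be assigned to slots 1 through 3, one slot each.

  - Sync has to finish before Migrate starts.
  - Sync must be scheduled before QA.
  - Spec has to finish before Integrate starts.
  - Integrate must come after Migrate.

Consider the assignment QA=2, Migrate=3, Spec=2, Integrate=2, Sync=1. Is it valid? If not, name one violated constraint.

Invalid. Integrate must come after Migrate.

Sync has to finish before Migrate starts — holds.
Spec has to finish before Integrate starts — violated.
Integrate must come after Migrate — violated.
Sync must be scheduled before QA — holds.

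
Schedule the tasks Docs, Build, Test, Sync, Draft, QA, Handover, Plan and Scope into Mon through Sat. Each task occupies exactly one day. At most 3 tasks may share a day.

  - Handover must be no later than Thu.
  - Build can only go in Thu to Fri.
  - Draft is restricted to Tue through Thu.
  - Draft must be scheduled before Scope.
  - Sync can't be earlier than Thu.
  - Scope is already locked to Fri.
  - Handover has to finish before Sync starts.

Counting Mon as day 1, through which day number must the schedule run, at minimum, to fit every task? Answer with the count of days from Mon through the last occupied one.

5

The precedence chain requires at least 2 distinct days.
With at most 3 per day and 9 tasks, at least 3 days are needed.
Scope can't be placed before Fri — that is day 5 counting from Mon — so the schedule must run through at least 5 days.
5 works (last occupied day: Fri): for example Draft in Tue; Plan in Tue; Test in Mon; QA in Tue; Scope in Fri; Build in Thu; Sync in Thu; Docs in Mon; Handover in Mon.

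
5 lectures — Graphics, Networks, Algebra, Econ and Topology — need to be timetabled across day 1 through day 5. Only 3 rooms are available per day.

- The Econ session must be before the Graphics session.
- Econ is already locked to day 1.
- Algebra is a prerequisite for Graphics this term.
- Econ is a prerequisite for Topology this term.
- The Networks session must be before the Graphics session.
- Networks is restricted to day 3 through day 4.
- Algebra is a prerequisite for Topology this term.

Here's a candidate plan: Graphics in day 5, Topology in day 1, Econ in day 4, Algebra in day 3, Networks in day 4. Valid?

Algebra is a prerequisite for Topology this term — violated.
Algebra is a prerequisite for Graphics this term — holds.
Econ is already locked to day 1 — violated.
The Networks session must be before the Graphics session — holds.
Only 3 rooms are available per day — holds.
Econ is a prerequisite for Topology this term — violated.
The Econ session must be before the Graphics session — holds.
Networks is restricted to day 3 through day 4 — holds.

No — it violates: Econ is a prerequisite for Topology this term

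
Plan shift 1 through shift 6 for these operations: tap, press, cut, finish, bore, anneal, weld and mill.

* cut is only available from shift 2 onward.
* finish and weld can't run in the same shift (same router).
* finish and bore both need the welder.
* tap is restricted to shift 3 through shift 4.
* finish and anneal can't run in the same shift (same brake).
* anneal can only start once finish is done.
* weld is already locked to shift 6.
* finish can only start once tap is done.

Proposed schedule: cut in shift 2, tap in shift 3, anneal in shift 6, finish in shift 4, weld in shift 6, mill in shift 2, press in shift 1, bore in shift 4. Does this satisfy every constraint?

anneal can only start once finish is done — holds.
weld is already locked to shift 6 — holds.
finish can only start once tap is done — holds.
finish and weld can't run in the same shift (same router) — holds.
finish and anneal can't run in the same shift (same brake) — holds.
finish and bore both need the welder — violated.
cut is only available from shift 2 onward — holds.
tap is restricted to shift 3 through shift 4 — holds.

No — it violates: finish and bore both need the welder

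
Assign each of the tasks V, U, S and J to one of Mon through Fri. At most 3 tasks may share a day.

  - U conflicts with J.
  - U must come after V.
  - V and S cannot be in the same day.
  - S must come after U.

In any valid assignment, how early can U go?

Tue

Precedence pushes U to at least Tue; downstream work caps U at Thu.
U at Tue is achievable: J in Mon; S in Wed; U in Tue; V in Mon.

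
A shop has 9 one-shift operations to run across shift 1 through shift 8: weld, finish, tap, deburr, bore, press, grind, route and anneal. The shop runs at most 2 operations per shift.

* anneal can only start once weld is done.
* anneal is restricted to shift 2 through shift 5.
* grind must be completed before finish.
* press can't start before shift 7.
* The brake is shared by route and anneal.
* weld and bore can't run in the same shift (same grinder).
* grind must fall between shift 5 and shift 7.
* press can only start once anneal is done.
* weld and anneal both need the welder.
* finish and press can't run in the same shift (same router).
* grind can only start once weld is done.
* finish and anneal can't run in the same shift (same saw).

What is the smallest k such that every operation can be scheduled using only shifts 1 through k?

7

The precedence chain requires at least 3 distinct shifts.
With at most 2 per shift and 9 operations, at least 5 shifts are needed.
press can't be placed before shift 7, so the schedule must run through at least shift 7.
7 works (last occupied shift: shift 7): for example weld -> shift 1; press -> shift 7; bore -> shift 3; finish -> shift 6; tap -> shift 1; route -> shift 3; anneal -> shift 2; deburr -> shift 2; grind -> shift 5.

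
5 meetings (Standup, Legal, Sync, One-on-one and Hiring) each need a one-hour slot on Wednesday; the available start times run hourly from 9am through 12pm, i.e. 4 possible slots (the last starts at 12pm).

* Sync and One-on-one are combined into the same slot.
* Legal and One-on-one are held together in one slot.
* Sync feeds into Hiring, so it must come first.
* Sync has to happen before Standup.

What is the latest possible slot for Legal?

Legal must be in the same slot as Sync, which can't be after 11am, so Legal is at most 11am.
Legal at 11am is achievable: Hiring=12pm, Legal=11am, One-on-one=11am, Standup=12pm, Sync=11am.

11am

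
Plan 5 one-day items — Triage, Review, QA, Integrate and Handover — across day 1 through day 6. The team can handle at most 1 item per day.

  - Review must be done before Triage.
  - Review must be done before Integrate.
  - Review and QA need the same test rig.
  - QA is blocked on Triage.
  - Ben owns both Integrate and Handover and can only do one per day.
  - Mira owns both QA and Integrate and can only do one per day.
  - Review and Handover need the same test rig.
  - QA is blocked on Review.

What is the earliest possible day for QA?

day 3

Precedence pushes QA to at least day 3.
QA at day 3 is achievable: Integrate in day 4; Review in day 1; Handover in day 5; QA in day 3; Triage in day 2.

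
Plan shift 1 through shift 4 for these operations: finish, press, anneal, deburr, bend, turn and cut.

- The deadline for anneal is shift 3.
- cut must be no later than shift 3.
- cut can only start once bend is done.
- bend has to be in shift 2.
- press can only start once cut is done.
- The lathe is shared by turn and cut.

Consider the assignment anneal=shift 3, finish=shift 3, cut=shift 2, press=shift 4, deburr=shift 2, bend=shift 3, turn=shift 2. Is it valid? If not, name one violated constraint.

No. cut can only start once bend is done is not satisfied.

The deadline for anneal is shift 3 — holds.
bend has to be in shift 2 — violated.
cut must be no later than shift 3 — holds.
The lathe is shared by turn and cut — violated.
press can only start once cut is done — holds.
cut can only start once bend is done — violated.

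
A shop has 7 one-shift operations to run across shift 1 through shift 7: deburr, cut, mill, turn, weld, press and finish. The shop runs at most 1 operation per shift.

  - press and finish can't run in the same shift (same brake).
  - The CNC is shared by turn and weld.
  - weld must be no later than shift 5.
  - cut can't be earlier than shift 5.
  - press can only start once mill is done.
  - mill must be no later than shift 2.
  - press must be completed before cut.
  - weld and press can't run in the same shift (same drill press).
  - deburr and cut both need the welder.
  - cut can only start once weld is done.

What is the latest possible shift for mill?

Mill's own window allows nothing later than shift 2.
mill at shift 2 is achievable: mill -> shift 2, weld -> shift 1, cut -> shift 5, deburr -> shift 4, turn -> shift 6, finish -> shift 7, press -> shift 3.

shift 2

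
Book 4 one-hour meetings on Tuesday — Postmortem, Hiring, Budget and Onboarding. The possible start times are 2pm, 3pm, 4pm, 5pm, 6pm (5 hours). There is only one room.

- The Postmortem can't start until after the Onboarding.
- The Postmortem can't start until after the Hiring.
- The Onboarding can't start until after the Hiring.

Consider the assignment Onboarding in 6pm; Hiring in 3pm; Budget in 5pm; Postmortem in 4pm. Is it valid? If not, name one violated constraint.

No. The Postmortem can't start until after the Onboarding is not satisfied.

There is only one room — holds.
The Postmortem can't start until after the Hiring — holds.
The Postmortem can't start until after the Onboarding — violated.
The Onboarding can't start until after the Hiring — holds.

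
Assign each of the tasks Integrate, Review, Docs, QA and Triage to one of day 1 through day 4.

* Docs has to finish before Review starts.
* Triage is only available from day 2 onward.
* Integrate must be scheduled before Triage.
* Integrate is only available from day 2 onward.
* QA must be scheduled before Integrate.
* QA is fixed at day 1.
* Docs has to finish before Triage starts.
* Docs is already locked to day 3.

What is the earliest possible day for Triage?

Triage is available from day 2; precedence pushes Triage to at least day 4.
Triage at day 4 is achievable: QA in day 1; Triage in day 4; Integrate in day 2; Review in day 4; Docs in day 3.

day 4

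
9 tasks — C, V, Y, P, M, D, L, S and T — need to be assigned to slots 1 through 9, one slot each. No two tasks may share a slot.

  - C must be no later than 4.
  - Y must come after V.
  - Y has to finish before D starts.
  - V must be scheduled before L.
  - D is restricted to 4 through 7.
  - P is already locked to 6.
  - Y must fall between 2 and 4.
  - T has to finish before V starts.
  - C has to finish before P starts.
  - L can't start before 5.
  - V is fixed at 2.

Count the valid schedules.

Splitting on C: it can be 3 (12), 4 (12). Listing each branch's schedules as (V, Y, P, M, D, L, S, T):
C=3: (2,4,6,5,7,8,9,1) (2,4,6,5,7,9,8,1) (2,4,6,7,5,8,9,1) (2,4,6,7,5,9,8,1) (2,4,6,8,5,7,9,1) (2,4,6,8,5,9,7,1) (2,4,6,8,7,5,9,1) (2,4,6,8,7,9,5,1) (2,4,6,9,5,7,8,1) (2,4,6,9,5,8,7,1) (2,4,6,9,7,5,8,1) (2,4,6,9,7,8,5,1) — 12.
C=4: (2,3,6,5,7,8,9,1) (2,3,6,5,7,9,8,1) (2,3,6,7,5,8,9,1) (2,3,6,7,5,9,8,1) (2,3,6,8,5,7,9,1) (2,3,6,8,5,9,7,1) (2,3,6,8,7,5,9,1) (2,3,6,8,7,9,5,1) (2,3,6,9,5,7,8,1) (2,3,6,9,5,8,7,1) (2,3,6,9,7,5,8,1) (2,3,6,9,7,8,5,1) — 12.
Summing: 12 + 12 = 24.

24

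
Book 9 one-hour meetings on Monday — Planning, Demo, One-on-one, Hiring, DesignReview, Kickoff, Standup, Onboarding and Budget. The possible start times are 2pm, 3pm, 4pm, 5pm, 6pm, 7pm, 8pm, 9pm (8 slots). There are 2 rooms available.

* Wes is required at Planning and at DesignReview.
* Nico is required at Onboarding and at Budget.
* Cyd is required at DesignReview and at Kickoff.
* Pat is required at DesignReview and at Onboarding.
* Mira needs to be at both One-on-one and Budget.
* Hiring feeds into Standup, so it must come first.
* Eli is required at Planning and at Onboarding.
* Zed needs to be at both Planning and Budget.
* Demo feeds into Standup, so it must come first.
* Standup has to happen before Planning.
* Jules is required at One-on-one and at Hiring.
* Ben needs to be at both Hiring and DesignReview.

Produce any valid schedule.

Budget=5pm, Standup=3pm, Demo=2pm, Hiring=2pm, Planning=4pm, Kickoff=4pm, DesignReview=5pm, One-on-one=3pm, Onboarding=6pm

Checking: Hiring(2pm) before Standup(3pm); Standup(3pm) before Planning(4pm); Demo(2pm) before Standup(3pm); Onboarding(6pm) != Budget(5pm); One-on-one(3pm) != Hiring(2pm); Planning(4pm) != Budget(5pm); Planning(4pm) != DesignReview(5pm); Planning(4pm) != Onboarding(6pm); Hiring(2pm) != DesignReview(5pm); DesignReview(5pm) != Kickoff(4pm); One-on-one(3pm) != Budget(5pm); DesignReview(5pm) != Onboarding(6pm); max 2 per slot (cap 2).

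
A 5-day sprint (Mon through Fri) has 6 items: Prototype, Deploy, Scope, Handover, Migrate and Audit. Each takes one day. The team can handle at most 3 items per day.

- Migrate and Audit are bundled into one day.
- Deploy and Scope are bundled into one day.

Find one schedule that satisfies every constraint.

Deploy in Mon, Migrate in Tue, Audit in Tue, Scope in Mon, Prototype in Mon, Handover in Tue

Checking: Migrate = Audit = Tue; Deploy = Scope = Mon; max 3 per day (cap 3).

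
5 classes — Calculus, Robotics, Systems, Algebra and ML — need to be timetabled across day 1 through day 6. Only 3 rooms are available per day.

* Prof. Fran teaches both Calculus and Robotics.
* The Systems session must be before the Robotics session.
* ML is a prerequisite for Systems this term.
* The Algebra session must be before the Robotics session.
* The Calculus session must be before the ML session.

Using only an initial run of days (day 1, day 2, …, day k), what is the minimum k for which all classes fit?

4 days

The precedence chain requires at least 4 distinct days.
With at most 3 per day and 5 classes, at least 2 days are needed.
4 works (last occupied day: day 4): for example Systems -> day 3, ML -> day 2, Algebra -> day 1, Robotics -> day 4, Calculus -> day 1.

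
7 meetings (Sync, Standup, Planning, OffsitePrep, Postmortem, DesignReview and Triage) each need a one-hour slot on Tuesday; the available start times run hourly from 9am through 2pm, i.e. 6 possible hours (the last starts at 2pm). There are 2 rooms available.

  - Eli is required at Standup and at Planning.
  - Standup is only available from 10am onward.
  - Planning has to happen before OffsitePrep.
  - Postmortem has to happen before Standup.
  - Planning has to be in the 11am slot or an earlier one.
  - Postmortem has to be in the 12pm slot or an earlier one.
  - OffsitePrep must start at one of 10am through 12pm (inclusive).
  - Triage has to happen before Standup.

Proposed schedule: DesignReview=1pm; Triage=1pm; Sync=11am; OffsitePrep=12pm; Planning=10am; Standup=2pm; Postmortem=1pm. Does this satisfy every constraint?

No — it violates: There are 2 rooms available

Triage has to happen before Standup — holds.
OffsitePrep must start at one of 10am through 12pm (inclusive) — holds.
Postmortem has to happen before Standup — holds.
Planning has to happen before OffsitePrep — holds.
Eli is required at Standup and at Planning — holds.
There are 2 rooms available — violated.
Planning has to be in the 11am slot or an earlier one — holds.
Postmortem has to be in the 12pm slot or an earlier one — violated.
Standup is only available from 10am onward — holds.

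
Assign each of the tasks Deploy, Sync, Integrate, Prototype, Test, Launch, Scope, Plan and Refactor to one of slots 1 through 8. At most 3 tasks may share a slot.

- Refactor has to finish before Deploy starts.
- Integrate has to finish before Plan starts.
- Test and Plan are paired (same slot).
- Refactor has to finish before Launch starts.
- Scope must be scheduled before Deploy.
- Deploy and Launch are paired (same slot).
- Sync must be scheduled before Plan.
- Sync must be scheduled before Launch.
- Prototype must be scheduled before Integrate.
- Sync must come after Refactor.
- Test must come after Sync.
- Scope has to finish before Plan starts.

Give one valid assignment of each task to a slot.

Plan=3, Sync=2, Scope=1, Prototype=1, Integrate=2, Refactor=1, Test=3, Launch=4, Deploy=4

Checking: Sync(2) before Test(3); Sync(2) before Launch(4); Scope(1) before Deploy(4); Scope(1) before Plan(3); Integrate(2) before Plan(3); Refactor(1) before Launch(4); Prototype(1) before Integrate(2); Refactor(1) before Sync(2); Refactor(1) before Deploy(4); Sync(2) before Plan(3); Test = Plan = 3; Deploy = Launch = 4; max 3 per slot (cap 3).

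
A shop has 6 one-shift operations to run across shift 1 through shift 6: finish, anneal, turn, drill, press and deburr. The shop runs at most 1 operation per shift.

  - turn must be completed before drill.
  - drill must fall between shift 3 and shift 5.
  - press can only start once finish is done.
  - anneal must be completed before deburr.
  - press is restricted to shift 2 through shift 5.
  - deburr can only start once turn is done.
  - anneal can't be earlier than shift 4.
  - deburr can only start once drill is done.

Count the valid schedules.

Splitting on finish: it can be shift 1 (6), shift 2 (4). Listing each branch's schedules as (anneal, turn, drill, press, deburr) by shift number:
finish=shift 1: (4,2,3,5,6) (4,2,5,3,6) (4,3,5,2,6) (5,2,3,4,6) (5,2,4,3,6) (5,3,4,2,6) — 6.
finish=shift 2: (4,1,3,5,6) (4,1,5,3,6) (5,1,3,4,6) (5,1,4,3,6) — 4.
Summing: 6 + 4 = 10.

10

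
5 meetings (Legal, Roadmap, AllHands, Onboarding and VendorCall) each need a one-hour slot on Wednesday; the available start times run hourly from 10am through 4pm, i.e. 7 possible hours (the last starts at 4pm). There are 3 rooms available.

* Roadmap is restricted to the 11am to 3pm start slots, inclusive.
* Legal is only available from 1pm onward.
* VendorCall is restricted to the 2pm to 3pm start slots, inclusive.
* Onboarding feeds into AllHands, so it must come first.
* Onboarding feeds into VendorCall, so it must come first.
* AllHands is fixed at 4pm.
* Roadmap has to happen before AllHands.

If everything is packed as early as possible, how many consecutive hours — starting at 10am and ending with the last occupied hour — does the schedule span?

The precedence chain requires at least 2 distinct hours.
With at most 3 per hour and 5 meetings, at least 2 hours are needed.
AllHands can't be placed before 4pm — that is hour 7 counting from 10am — so the schedule must run through at least 7 hours.
7 works (last occupied hour: 4pm): for example AllHands in 4pm, Roadmap in 11am, Onboarding in 10am, VendorCall in 2pm, Legal in 1pm.

7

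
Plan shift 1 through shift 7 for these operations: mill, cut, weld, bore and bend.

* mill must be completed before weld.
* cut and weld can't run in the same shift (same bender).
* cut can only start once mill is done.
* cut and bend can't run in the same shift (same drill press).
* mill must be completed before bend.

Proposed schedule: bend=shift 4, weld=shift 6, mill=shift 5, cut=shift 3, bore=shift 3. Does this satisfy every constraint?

cut and weld can't run in the same shift (same bender) — holds.
cut and bend can't run in the same shift (same drill press) — holds.
mill must be completed before weld — holds.
mill must be completed before bend — violated.
cut can only start once mill is done — violated.

Invalid. cut can only start once mill is done.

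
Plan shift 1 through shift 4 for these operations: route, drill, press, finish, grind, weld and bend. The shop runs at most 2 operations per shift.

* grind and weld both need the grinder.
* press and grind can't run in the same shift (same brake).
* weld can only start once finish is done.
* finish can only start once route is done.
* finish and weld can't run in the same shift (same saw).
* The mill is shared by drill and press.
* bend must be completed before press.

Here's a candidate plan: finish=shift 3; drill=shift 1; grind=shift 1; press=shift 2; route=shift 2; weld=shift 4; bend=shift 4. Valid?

finish can only start once route is done — holds.
finish and weld can't run in the same shift (same saw) — holds.
The mill is shared by drill and press — holds.
grind and weld both need the grinder — holds.
The shop runs at most 2 operations per shift — holds.
press and grind can't run in the same shift (same brake) — holds.
bend must be completed before press — violated.
weld can only start once finish is done — holds.

No. bend must be completed before press is not satisfied.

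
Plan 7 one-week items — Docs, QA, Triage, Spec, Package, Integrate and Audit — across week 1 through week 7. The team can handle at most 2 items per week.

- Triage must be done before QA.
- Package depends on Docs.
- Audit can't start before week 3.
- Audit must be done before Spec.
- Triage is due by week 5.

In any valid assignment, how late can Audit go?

Audit is available from week 3; downstream work caps Audit at week 6.
Audit at week 6 is achievable: Docs in week 1; Integrate in week 3; Spec in week 7; QA in week 2; Audit in week 6; Triage in week 1; Package in week 2.

week 6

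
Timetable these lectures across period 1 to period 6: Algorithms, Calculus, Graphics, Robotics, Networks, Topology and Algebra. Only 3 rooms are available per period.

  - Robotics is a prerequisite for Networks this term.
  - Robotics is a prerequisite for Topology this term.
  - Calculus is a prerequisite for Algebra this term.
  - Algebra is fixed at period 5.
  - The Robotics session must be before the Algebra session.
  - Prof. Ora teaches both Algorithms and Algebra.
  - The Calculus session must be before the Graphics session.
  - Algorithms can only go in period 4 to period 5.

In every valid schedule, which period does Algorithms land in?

period 4

Algorithms's window is period 4–period 5.
Algebra is fixed at period 5, and Algorithms can't share a period with Algebra.
So Algorithms must be period 4.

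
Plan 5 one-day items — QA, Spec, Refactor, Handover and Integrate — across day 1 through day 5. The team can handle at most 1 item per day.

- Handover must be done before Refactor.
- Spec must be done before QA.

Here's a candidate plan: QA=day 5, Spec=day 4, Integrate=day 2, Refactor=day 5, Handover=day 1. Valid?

Invalid. The team can handle at most 1 item per day.

Spec must be done before QA — holds.
Handover must be done before Refactor — holds.
The team can handle at most 1 item per day — violated.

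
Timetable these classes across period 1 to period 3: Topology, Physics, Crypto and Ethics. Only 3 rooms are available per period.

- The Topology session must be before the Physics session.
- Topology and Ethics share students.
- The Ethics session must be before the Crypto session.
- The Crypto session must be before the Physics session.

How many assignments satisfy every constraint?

Enumerating: Ethics -> period 1; Crypto -> period 2; Physics -> period 3; Topology -> period 2.

1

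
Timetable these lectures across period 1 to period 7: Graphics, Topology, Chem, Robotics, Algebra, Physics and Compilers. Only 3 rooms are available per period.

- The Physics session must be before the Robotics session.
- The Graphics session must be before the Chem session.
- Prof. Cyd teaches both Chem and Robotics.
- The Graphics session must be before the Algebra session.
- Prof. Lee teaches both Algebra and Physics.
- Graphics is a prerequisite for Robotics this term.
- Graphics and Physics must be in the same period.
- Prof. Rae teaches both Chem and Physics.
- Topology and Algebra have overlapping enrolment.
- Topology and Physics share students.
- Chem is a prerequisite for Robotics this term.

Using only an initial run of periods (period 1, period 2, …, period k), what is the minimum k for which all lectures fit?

The precedence chain requires at least 3 distinct periods.
With at most 3 per period and 7 lectures, at least 3 periods are needed.
3 works (last occupied period: period 3): for example Topology -> period 3; Robotics -> period 3; Physics -> period 1; Chem -> period 2; Algebra -> period 2; Graphics -> period 1; Compilers -> period 1.

3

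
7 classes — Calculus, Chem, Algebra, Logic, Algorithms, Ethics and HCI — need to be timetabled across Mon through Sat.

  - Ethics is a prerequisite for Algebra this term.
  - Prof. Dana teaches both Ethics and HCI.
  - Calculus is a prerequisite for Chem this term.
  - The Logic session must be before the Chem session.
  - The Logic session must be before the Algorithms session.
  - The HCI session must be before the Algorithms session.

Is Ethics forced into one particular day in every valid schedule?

Ethics can be Mon (e.g. Ethics in Mon; Calculus in Mon; Algorithms in Wed; HCI in Tue; Algebra in Tue; Chem in Tue; Logic in Mon) or Tue (e.g. Calculus in Mon; Ethics in Tue; Chem in Tue; HCI in Mon; Algorithms in Tue; Algebra in Wed; Logic in Mon).

No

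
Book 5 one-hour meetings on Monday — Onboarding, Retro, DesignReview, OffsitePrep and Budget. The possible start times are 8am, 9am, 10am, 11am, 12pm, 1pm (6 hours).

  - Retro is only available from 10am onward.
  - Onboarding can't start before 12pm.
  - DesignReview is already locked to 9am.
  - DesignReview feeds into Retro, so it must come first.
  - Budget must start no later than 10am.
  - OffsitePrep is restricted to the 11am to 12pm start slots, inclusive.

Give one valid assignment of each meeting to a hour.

OffsitePrep=11am; DesignReview=9am; Budget=8am; Retro=10am; Onboarding=12pm

Checking: DesignReview(9am) before Retro(10am); DesignReview=9am in [9am,9am]; Onboarding=12pm in [12pm,1pm]; Retro=10am in [10am,1pm]; OffsitePrep=11am in [11am,12pm]; Budget=8am in [8am,10am].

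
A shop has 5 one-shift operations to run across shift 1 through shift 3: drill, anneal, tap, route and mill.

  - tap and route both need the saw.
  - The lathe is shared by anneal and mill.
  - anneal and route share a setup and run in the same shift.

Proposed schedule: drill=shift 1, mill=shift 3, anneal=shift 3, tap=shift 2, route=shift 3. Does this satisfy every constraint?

The lathe is shared by anneal and mill — violated.
anneal and route share a setup and run in the same shift — holds.
tap and route both need the saw — holds.

Invalid. The lathe is shared by anneal and mill.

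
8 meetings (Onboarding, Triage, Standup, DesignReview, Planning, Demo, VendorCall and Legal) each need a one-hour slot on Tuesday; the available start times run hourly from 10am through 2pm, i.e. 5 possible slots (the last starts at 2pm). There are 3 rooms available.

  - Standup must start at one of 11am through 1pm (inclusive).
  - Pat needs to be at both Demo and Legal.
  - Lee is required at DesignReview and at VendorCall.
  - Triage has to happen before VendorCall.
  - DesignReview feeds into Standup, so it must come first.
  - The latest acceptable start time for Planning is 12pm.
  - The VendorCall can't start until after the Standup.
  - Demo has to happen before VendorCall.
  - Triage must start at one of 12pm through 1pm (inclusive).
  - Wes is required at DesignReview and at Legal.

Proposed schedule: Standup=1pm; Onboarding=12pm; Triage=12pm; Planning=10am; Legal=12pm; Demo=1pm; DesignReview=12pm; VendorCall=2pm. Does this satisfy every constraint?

No. Wes is required at DesignReview and at Legal is not satisfied.

Standup must start at one of 11am through 1pm (inclusive) — holds.
Pat needs to be at both Demo and Legal — holds.
Triage must start at one of 12pm through 1pm (inclusive) — holds.
DesignReview feeds into Standup, so it must come first — holds.
There are 3 rooms available — violated.
The VendorCall can't start until after the Standup — holds.
Wes is required at DesignReview and at Legal — violated.
Lee is required at DesignReview and at VendorCall — holds.
The latest acceptable start time for Planning is 12pm — holds.
Triage has to happen before VendorCall — holds.
Demo has to happen before VendorCall — holds.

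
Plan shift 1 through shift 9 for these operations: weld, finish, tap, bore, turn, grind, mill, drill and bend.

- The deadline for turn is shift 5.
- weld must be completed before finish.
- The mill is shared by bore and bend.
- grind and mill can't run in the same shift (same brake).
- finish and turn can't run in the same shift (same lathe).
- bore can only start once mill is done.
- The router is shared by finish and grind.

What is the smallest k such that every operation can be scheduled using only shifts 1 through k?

3

The precedence chain requires at least 2 distinct shifts.
Could 2 shifts be enough, i.e. nothing placed later than shift 2? No: finish must come after weld (at shift 1 or later) → {shift 2}; bore must come after mill (at shift 1 or later) → {shift 2}; mill must come before bore (at shift 2 or earlier) → {shift 1}; grind can't share with mill (shift 1) → {shift 2}; grind can't share with finish (shift 2) → nothing is left.
So 2 shifts is not enough.
3 works (last occupied shift: shift 3): for example bore=shift 2; grind=shift 3; turn=shift 1; tap=shift 1; bend=shift 1; mill=shift 1; finish=shift 2; drill=shift 1; weld=shift 1.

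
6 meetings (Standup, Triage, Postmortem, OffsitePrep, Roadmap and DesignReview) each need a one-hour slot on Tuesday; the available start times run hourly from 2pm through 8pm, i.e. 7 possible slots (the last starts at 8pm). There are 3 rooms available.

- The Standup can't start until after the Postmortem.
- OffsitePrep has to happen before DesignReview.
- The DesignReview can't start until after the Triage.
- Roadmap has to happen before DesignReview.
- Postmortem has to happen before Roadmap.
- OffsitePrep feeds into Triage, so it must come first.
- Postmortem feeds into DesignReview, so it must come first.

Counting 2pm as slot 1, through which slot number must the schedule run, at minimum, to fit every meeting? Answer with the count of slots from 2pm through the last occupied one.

3 slots

The precedence chain requires at least 3 distinct slots.
With at most 3 per slot and 6 meetings, at least 2 slots are needed.
3 works (last occupied slot: 4pm): for example Roadmap -> 3pm; OffsitePrep -> 2pm; Standup -> 3pm; Postmortem -> 2pm; Triage -> 3pm; DesignReview -> 4pm.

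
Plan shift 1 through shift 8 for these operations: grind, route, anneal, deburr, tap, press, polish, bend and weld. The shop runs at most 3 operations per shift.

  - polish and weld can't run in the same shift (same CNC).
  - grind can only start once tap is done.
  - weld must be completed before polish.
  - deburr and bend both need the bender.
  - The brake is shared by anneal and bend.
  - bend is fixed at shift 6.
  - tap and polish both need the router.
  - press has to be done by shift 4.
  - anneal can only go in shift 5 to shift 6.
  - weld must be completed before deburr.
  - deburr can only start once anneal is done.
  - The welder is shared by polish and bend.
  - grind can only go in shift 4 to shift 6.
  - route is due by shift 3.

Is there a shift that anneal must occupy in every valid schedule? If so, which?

shift 5

anneal's window is shift 5–shift 6.
bend is fixed at shift 6, and anneal can't share a shift with bend.
So anneal must be shift 5.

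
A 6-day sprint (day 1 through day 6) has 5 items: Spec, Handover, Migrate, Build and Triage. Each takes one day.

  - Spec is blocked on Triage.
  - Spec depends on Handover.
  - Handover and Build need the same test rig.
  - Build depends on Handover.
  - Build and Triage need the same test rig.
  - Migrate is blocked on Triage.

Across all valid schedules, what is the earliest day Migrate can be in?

Precedence pushes Migrate to at least day 2.
Migrate at day 2 is achievable: Build -> day 2; Spec -> day 2; Migrate -> day 2; Handover -> day 1; Triage -> day 1.

day 2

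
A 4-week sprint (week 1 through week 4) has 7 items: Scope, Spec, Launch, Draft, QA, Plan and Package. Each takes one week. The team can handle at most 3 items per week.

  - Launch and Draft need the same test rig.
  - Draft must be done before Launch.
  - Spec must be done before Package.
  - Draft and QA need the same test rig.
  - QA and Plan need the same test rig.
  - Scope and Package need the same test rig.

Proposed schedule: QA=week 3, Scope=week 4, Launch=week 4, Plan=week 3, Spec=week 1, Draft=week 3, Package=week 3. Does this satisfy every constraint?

QA and Plan need the same test rig — violated.
Scope and Package need the same test rig — holds.
Draft and QA need the same test rig — violated.
Spec must be done before Package — holds.
The team can handle at most 3 items per week — violated.
Draft must be done before Launch — holds.
Launch and Draft need the same test rig — holds.

No. Draft and QA need the same test rig is not satisfied.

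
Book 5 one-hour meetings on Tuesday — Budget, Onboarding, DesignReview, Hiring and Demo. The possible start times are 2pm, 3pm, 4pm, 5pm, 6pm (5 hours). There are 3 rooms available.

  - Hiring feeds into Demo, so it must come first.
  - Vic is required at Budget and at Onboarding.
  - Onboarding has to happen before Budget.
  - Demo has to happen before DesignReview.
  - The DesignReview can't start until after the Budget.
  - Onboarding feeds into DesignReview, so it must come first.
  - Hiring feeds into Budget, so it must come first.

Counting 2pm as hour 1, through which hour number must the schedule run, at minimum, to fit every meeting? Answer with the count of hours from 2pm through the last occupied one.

The precedence chain requires at least 3 distinct hours.
With at most 3 per hour and 5 meetings, at least 2 hours are needed.
3 works (last occupied hour: 4pm): for example Demo -> 3pm, DesignReview -> 4pm, Onboarding -> 2pm, Budget -> 3pm, Hiring -> 2pm.

3 hours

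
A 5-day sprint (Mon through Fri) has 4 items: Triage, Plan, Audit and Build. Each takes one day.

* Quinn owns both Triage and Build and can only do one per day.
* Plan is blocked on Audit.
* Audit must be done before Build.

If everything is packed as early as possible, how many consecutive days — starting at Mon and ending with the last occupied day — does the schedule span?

2 days

The precedence chain requires at least 2 distinct days.
2 works (last occupied day: Tue): for example Plan in Tue, Build in Tue, Audit in Mon, Triage in Mon.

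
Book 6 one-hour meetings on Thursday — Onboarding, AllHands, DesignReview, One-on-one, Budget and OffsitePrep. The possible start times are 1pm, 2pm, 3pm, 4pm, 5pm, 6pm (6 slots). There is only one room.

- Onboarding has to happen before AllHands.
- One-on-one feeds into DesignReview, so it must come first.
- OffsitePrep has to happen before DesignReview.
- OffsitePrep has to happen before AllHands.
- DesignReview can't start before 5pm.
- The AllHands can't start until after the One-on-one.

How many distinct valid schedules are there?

Splitting on Onboarding: it can be 1pm (16), 2pm (16), 3pm (16), 4pm (12). Listing each branch's schedules as (AllHands, DesignReview, One-on-one, Budget, OffsitePrep):
Onboarding=1pm: (4pm,5pm,2pm,6pm,3pm) (4pm,5pm,3pm,6pm,2pm) (4pm,6pm,2pm,5pm,3pm) (4pm,6pm,3pm,5pm,2pm) (5pm,6pm,2pm,3pm,4pm) (5pm,6pm,2pm,4pm,3pm) (5pm,6pm,3pm,2pm,4pm) (5pm,6pm,3pm,4pm,2pm) (5pm,6pm,4pm,2pm,3pm) (5pm,6pm,4pm,3pm,2pm) (6pm,5pm,2pm,3pm,4pm) (6pm,5pm,2pm,4pm,3pm) (6pm,5pm,3pm,2pm,4pm) (6pm,5pm,3pm,4pm,2pm) (6pm,5pm,4pm,2pm,3pm) (6pm,5pm,4pm,3pm,2pm) — 16.
Onboarding=2pm: (4pm,5pm,1pm,6pm,3pm) (4pm,5pm,3pm,6pm,1pm) (4pm,6pm,1pm,5pm,3pm) (4pm,6pm,3pm,5pm,1pm) (5pm,6pm,1pm,3pm,4pm) (5pm,6pm,1pm,4pm,3pm) (5pm,6pm,3pm,1pm,4pm) (5pm,6pm,3pm,4pm,1pm) (5pm,6pm,4pm,1pm,3pm) (5pm,6pm,4pm,3pm,1pm) (6pm,5pm,1pm,3pm,4pm) (6pm,5pm,1pm,4pm,3pm) (6pm,5pm,3pm,1pm,4pm) (6pm,5pm,3pm,4pm,1pm) (6pm,5pm,4pm,1pm,3pm) (6pm,5pm,4pm,3pm,1pm) — 16.
Onboarding=3pm: (4pm,5pm,1pm,6pm,2pm) (4pm,5pm,2pm,6pm,1pm) (4pm,6pm,1pm,5pm,2pm) (4pm,6pm,2pm,5pm,1pm) (5pm,6pm,1pm,2pm,4pm) (5pm,6pm,1pm,4pm,2pm) (5pm,6pm,2pm,1pm,4pm) (5pm,6pm,2pm,4pm,1pm) (5pm,6pm,4pm,1pm,2pm) (5pm,6pm,4pm,2pm,1pm) (6pm,5pm,1pm,2pm,4pm) (6pm,5pm,1pm,4pm,2pm) (6pm,5pm,2pm,1pm,4pm) (6pm,5pm,2pm,4pm,1pm) (6pm,5pm,4pm,1pm,2pm) (6pm,5pm,4pm,2pm,1pm) — 16.
Onboarding=4pm: (5pm,6pm,1pm,2pm,3pm) (5pm,6pm,1pm,3pm,2pm) (5pm,6pm,2pm,1pm,3pm) (5pm,6pm,2pm,3pm,1pm) (5pm,6pm,3pm,1pm,2pm) (5pm,6pm,3pm,2pm,1pm) (6pm,5pm,1pm,2pm,3pm) (6pm,5pm,1pm,3pm,2pm) (6pm,5pm,2pm,1pm,3pm) (6pm,5pm,2pm,3pm,1pm) (6pm,5pm,3pm,1pm,2pm) (6pm,5pm,3pm,2pm,1pm) — 12.
Summing: 16 + 16 + 16 + 12 = 60.

60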